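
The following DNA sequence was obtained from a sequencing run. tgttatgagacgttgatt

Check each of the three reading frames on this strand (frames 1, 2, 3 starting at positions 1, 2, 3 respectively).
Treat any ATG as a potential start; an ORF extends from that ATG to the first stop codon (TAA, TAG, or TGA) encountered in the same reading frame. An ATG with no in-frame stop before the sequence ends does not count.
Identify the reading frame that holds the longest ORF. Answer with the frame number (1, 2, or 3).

Frame 1: TGT TAT GAG ACG TTG ATT — no ATG→stop ORF.
Frame 2: GTT ATG AGA CGT TGA — ATG at 5, stop TGA at 14 → 12 nt.
Frame 3: TTA TGA GAC GTT GAT — no ATG→stop ORF.
Longest ORF is 12 nt in frame 2 (positions 5–16).

2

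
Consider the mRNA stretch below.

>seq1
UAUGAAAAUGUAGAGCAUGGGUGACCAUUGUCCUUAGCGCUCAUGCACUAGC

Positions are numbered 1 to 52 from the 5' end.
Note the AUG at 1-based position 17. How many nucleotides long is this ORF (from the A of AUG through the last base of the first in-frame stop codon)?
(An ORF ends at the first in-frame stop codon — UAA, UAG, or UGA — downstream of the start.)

Codons from position 17: AUG (17–19), GGU (20–22), GAC (23–25), CAU (26–28), UGU (29–31), CCU (32–34), UAG (35–37).
UAG is the first in-frame stop; ORF spans 17–37, 21 nucleotides.

21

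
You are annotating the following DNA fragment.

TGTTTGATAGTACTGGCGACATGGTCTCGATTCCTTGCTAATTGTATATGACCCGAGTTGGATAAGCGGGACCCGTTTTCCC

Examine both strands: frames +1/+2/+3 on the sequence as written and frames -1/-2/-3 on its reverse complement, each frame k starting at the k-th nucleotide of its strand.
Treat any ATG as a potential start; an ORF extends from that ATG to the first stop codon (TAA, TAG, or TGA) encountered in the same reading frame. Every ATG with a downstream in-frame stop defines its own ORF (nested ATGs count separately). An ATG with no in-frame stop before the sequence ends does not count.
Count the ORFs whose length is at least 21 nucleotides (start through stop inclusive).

1

Reverse complement (5'→3'): GGGAAAACGGGTCCCGCTTATCCAACTCGGGTCATATACAATTAGCAAGGAATCGAGACCATGTCGCCAGTACTATCAAACA
Frame +1: TGT TTG ATA GTA CTG GCG ACA TGG TCT CGA TTC CTT GCT AAT TGT ATA TGA CCC GAG TTG GAT AAG CGG GAC CCG TTT TCC — no ATG→stop ORF.
Frame +2: GTT TGA TAG TAC TGG CGA CAT GGT CTC GAT TCC TTG CTA ATT GTA TAT GAC CCG AGT TGG ATA AGC GGG ACC CGT TTT CCC — no ATG→stop ORF.
Frame +3: TTT GAT AGT ACT GGC GAC ATG GTC TCG ATT CCT TGC TAA TTG TAT ATG ACC CGA GTT GGA TAA GCG GGA CCC GTT TTC — ATG at 21, stop TAA at 39 → 21 nt; ATG at 48, stop TAA at 63 → 18 nt.
Frame -1: GGG AAA ACG GGT CCC GCT TAT CCA ACT CGG GTC ATA TAC AAT TAG CAA GGA ATC GAG ACC ATG TCG CCA GTA CTA TCA AAC — no ATG→stop ORF.
Frame -2: GGA AAA CGG GTC CCG CTT ATC CAA CTC GGG TCA TAT ACA ATT AGC AAG GAA TCG AGA CCA TGT CGC CAG TAC TAT CAA ACA — no ATG→stop ORF.
Frame -3: GAA AAC GGG TCC CGC TTA TCC AAC TCG GGT CAT ATA CAA TTA GCA AGG AAT CGA GAC CAT GTC GCC AGT ACT ATC AAA — no ATG→stop ORF.
ORFs ≥ 21 nucleotides: frame +3 21–41 (21 nucleotides). Count = 1.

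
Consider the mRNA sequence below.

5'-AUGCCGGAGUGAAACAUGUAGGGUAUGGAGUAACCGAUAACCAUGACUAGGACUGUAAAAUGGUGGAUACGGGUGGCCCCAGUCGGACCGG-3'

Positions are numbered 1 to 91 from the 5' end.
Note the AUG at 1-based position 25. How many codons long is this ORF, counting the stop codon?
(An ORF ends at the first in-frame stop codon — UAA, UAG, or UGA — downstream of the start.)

Codons from position 25: AUG (25–27), GAG (28–30), UAA (31–33).
UAA is the first in-frame stop; that's 3 codons including the stop.

3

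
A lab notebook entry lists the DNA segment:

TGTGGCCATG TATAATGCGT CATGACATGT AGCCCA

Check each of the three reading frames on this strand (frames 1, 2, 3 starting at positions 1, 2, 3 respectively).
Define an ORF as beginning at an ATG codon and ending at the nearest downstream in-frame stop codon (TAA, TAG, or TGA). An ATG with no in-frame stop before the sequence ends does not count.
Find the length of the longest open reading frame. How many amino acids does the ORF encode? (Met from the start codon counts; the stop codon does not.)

5

Frame 1: TGT GGC CAT GTA TAA TGC GTC ATG ACA TGT AGC CCA — no ATG→stop ORF.
Frame 2: GTG GCC ATG TAT AAT GCG TCA TGA CAT GTA GCC — ATG at 8, stop TGA at 23 → 18 nt.
Frame 3: TGG CCA TGT ATA ATG CGT CAT GAC ATG TAG CCC — ATG at 15, stop TAG at 30 → 18 nt; ATG at 27, stop TAG at 30 → 6 nt.
Longest: frame 2, positions 8–25, 18 nt = 6 codons = 5 aa. → 5 amino acids.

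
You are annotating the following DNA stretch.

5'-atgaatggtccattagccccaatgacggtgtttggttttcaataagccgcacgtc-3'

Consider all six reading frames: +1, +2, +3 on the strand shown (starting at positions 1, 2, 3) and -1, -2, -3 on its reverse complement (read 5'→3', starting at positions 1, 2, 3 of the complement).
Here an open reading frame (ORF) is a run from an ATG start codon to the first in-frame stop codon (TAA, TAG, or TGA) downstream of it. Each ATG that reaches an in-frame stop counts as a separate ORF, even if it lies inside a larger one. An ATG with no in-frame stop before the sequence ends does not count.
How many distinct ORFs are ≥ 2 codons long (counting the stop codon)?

3

Reverse complement (5'→3'): GACGTGCGGCTTATTGAAAACCAAACACCGTCATTGGGGCTAATGGACCATTCAT
Frame +1: ATG AAT GGT CCA TTA GCC CCA ATG ACG GTG TTT GGT TTT CAA TAA GCC GCA CGT — ATG at 1, stop TAA at 43 → 45 nt; ATG at 22, stop TAA at 43 → 24 nt.
Frame +2: TGA ATG GTC CAT TAG CCC CAA TGA CGG TGT TTG GTT TTC AAT AAG CCG CAC GTC — ATG at 5, stop TAG at 14 → 12 nt.
Frame +3: GAA TGG TCC ATT AGC CCC AAT GAC GGT GTT TGG TTT TCA ATA AGC CGC ACG — no ATG→stop ORF.
Frame -1: GAC GTG CGG CTT ATT GAA AAC CAA ACA CCG TCA TTG GGG CTA ATG GAC CAT TCA — no ATG→stop ORF.
Frame -2: ACG TGC GGC TTA TTG AAA ACC AAA CAC CGT CAT TGG GGC TAA TGG ACC ATT CAT — no ATG→stop ORF.
Frame -3: CGT GCG GCT TAT TGA AAA CCA AAC ACC GTC ATT GGG GCT AAT GGA CCA TTC — no ATG→stop ORF.
ORFs ≥ 2 codons: frame +1 1–45 (15 codons), frame +1 22–45 (8 codons), frame +2 5–16 (4 codons). Count = 3.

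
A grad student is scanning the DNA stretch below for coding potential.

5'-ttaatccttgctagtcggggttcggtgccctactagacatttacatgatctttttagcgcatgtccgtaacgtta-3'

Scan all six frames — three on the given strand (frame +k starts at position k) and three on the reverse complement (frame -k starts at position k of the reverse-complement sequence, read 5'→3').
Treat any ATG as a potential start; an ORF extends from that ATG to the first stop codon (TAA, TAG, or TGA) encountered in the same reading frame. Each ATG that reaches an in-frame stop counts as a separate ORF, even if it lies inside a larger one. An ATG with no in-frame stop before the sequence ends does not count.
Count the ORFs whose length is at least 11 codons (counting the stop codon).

Reverse complement (5'→3'): TAACGTTACGGACATGCGCTAAAAAGATCATGTAAATGTCTAGTAGGGCACCGAACCCCGACTAGCAAGGATTAA
Frame +1: TTA ATC CTT GCT AGT CGG GGT TCG GTG CCC TAC TAG ACA TTT ACA TGA TCT TTT TAG CGC ATG TCC GTA ACG TTA — no ATG→stop ORF.
Frame +2: TAA TCC TTG CTA GTC GGG GTT CGG TGC CCT ACT AGA CAT TTA CAT GAT CTT TTT AGC GCA TGT CCG TAA CGT — no ATG→stop ORF.
Frame +3: AAT CCT TGC TAG TCG GGG TTC GGT GCC CTA CTA GAC ATT TAC ATG ATC TTT TTA GCG CAT GTC CGT AAC GTT — no ATG→stop ORF.
Frame -1: TAA CGT TAC GGA CAT GCG CTA AAA AGA TCA TGT AAA TGT CTA GTA GGG CAC CGA ACC CCG ACT AGC AAG GAT TAA — no ATG→stop ORF.
Frame -2: AAC GTT ACG GAC ATG CGC TAA AAA GAT CAT GTA AAT GTC TAG TAG GGC ACC GAA CCC CGA CTA GCA AGG ATT — ATG at 14, stop TAA at 20 → 9 nt.
Frame -3: ACG TTA CGG ACA TGC GCT AAA AAG ATC ATG TAA ATG TCT AGT AGG GCA CCG AAC CCC GAC TAG CAA GGA TTA — ATG at 30, stop TAA at 33 → 6 nt; ATG at 36, stop TAG at 63 → 30 nt.
No ORF reaches 11 codons. Count = 0.

0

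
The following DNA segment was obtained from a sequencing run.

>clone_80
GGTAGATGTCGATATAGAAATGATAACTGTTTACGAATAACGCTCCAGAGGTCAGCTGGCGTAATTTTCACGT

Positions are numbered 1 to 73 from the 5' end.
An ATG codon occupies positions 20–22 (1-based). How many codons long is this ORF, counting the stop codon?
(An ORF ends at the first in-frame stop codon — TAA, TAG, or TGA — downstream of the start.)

Codons from position 20: ATG (20–22), ATA (23–25), ACT (26–28), GTT (29–31), TAC (32–34), GAA (35–37), TAA (38–40).
TAA is the first in-frame stop; that's 7 codons including the stop.

7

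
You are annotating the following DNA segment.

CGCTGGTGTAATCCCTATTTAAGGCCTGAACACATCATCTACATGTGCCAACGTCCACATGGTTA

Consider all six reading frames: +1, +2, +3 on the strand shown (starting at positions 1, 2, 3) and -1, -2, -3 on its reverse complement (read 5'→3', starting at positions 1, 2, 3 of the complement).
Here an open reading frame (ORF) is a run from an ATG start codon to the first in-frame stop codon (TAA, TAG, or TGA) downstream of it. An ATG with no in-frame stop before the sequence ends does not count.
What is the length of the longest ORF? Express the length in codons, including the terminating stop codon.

Reverse complement (5'→3'): TAACCATGTGGACGTTGGCACATGTAGATGATGTGTTCAGGCCTTAAATAGGGATTACACCAGCG
Frame +1: CGC TGG TGT AAT CCC TAT TTA AGG CCT GAA CAC ATC ATC TAC ATG TGC CAA CGT CCA CAT GGT — no ATG→stop ORF.
Frame +2: GCT GGT GTA ATC CCT ATT TAA GGC CTG AAC ACA TCA TCT ACA TGT GCC AAC GTC CAC ATG GTT — no ATG→stop ORF.
Frame +3: CTG GTG TAA TCC CTA TTT AAG GCC TGA ACA CAT CAT CTA CAT GTG CCA ACG TCC ACA TGG TTA — no ATG→stop ORF.
Frame -1: TAA CCA TGT GGA CGT TGG CAC ATG TAG ATG ATG TGT TCA GGC CTT AAA TAG GGA TTA CAC CAG — ATG at 22, stop TAG at 25 → 6 nt; ATG at 28, stop TAG at 49 → 24 nt; ATG at 31, stop TAG at 49 → 21 nt.
Frame -2: AAC CAT GTG GAC GTT GGC ACA TGT AGA TGA TGT GTT CAG GCC TTA AAT AGG GAT TAC ACC AGC — no ATG→stop ORF.
Frame -3: ACC ATG TGG ACG TTG GCA CAT GTA GAT GAT GTG TTC AGG CCT TAA ATA GGG ATT ACA CCA GCG — ATG at 6, stop TAA at 45 → 42 nt.
Longest: frame -3, positions 6–47, 42 nt = 14 codons = 13 aa. → 14 codons.

14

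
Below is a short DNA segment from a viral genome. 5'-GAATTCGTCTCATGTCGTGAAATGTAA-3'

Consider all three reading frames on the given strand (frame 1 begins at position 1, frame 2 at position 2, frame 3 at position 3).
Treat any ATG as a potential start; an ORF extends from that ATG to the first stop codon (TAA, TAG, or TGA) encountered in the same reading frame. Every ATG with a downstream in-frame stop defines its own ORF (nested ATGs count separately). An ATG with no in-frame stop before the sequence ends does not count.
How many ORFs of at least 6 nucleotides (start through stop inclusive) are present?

Frame 1: GAA TTC GTC TCA TGT CGT GAA ATG TAA — ATG at 22, stop TAA at 25 → 6 nt.
Frame 2: AAT TCG TCT CAT GTC GTG AAA TGT — no ATG→stop ORF.
Frame 3: ATT CGT CTC ATG TCG TGA AAT GTA — ATG at 12, stop TGA at 18 → 9 nt.
ORFs ≥ 6 nucleotides: frame 1 22–27 (6 nucleotides), frame 3 12–20 (9 nucleotides). Count = 2.

2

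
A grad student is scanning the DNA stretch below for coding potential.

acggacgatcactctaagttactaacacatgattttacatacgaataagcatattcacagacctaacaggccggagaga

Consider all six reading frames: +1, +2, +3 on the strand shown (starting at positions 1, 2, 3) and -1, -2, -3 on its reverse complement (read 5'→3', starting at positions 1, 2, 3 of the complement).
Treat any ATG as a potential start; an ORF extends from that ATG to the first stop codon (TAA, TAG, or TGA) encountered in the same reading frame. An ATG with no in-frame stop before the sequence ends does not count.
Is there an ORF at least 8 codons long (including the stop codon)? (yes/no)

Reverse complement (5'→3'): TCTCTCCGGCCTGTTAGGTCTGTGAATATGCTTATTCGTATGTAAAATCATGTGTTAGTAACTTAGAGTGATCGTCCGT
Frame +1: ACG GAC GAT CAC TCT AAG TTA CTA ACA CAT GAT TTT ACA TAC GAA TAA GCA TAT TCA CAG ACC TAA CAG GCC GGA GAG — no ATG→stop ORF.
Frame +2: CGG ACG ATC ACT CTA AGT TAC TAA CAC ATG ATT TTA CAT ACG AAT AAG CAT ATT CAC AGA CCT AAC AGG CCG GAG AGA — no ATG→stop ORF.
Frame +3: GGA CGA TCA CTC TAA GTT ACT AAC ACA TGA TTT TAC ATA CGA ATA AGC ATA TTC ACA GAC CTA ACA GGC CGG AGA — no ATG→stop ORF.
Frame -1: TCT CTC CGG CCT GTT AGG TCT GTG AAT ATG CTT ATT CGT ATG TAA AAT CAT GTG TTA GTA ACT TAG AGT GAT CGT CCG — ATG at 28, stop TAA at 43 → 18 nt; ATG at 40, stop TAA at 43 → 6 nt.
Frame -2: CTC TCC GGC CTG TTA GGT CTG TGA ATA TGC TTA TTC GTA TGT AAA ATC ATG TGT TAG TAA CTT AGA GTG ATC GTC CGT — ATG at 50, stop TAG at 56 → 9 nt.
Frame -3: TCT CCG GCC TGT TAG GTC TGT GAA TAT GCT TAT TCG TAT GTA AAA TCA TGT GTT AGT AAC TTA GAG TGA TCG TCC — no ATG→stop ORF.
Largest ORF found is 6 codons < 8, so no.

no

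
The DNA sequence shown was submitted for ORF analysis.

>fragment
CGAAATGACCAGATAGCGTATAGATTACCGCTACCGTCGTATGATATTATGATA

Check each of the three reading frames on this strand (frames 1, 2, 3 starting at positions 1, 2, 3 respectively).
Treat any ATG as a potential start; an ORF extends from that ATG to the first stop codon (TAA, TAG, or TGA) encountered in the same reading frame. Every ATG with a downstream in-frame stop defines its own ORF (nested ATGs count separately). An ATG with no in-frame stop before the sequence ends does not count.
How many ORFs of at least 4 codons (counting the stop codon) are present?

2

Frame 1: CGA AAT GAC CAG ATA GCG TAT AGA TTA CCG CTA CCG TCG TAT GAT ATT ATG ATA — no ATG→stop ORF.
Frame 2: GAA ATG ACC AGA TAG CGT ATA GAT TAC CGC TAC CGT CGT ATG ATA TTA TGA — ATG at 5, stop TAG at 14 → 12 nt; ATG at 41, stop TGA at 50 → 12 nt.
Frame 3: AAA TGA CCA GAT AGC GTA TAG ATT ACC GCT ACC GTC GTA TGA TAT TAT GAT — no ATG→stop ORF.
ORFs ≥ 4 codons: frame 2 5–16 (4 codons), frame 2 41–52 (4 codons). Count = 2.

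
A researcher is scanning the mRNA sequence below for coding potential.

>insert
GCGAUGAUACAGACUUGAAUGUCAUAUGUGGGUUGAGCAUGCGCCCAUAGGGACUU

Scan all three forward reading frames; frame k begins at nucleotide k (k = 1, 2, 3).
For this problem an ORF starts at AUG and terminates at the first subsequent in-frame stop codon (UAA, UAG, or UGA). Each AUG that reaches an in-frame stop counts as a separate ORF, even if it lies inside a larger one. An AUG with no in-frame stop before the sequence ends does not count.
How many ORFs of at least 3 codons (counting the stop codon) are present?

3

Frame 1: GCG AUG AUA CAG ACU UGA AUG UCA UAU GUG GGU UGA GCA UGC GCC CAU AGG GAC — AUG at 4, stop UGA at 16 → 15 nt; AUG at 19, stop UGA at 34 → 18 nt.
Frame 2: CGA UGA UAC AGA CUU GAA UGU CAU AUG UGG GUU GAG CAU GCG CCC AUA GGG ACU — no AUG→stop ORF.
Frame 3: GAU GAU ACA GAC UUG AAU GUC AUA UGU GGG UUG AGC AUG CGC CCA UAG GGA CUU — AUG at 39, stop UAG at 48 → 12 nt.
ORFs ≥ 3 codons: frame 1 4–18 (5 codons), frame 1 19–36 (6 codons), frame 3 39–50 (4 codons). Count = 3.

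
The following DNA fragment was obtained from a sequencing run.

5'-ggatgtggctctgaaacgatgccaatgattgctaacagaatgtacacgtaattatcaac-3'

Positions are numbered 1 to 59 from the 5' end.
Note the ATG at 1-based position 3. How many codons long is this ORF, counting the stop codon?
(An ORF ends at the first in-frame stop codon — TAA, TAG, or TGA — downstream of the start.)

4

Codons from position 3: ATG (3–5), TGG (6–8), CTC (9–11), TGA (12–14).
TGA is the first in-frame stop; that's 4 codons including the stop.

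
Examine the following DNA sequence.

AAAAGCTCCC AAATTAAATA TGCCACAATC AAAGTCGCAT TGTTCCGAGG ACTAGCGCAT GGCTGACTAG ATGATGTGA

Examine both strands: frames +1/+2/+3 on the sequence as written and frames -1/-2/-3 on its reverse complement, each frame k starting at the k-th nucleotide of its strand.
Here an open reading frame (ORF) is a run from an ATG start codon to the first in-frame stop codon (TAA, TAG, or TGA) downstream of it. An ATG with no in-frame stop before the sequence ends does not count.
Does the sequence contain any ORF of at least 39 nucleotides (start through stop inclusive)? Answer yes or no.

no

Reverse complement (5'→3'): TCACATCATCTAGTCAGCCATGCGCTAGTCCTCGGAACAATGCGACTTTGATTGTGGCATATTTAATTTGGGAGCTTTT
Frame +1: AAA AGC TCC CAA ATT AAA TAT GCC ACA ATC AAA GTC GCA TTG TTC CGA GGA CTA GCG CAT GGC TGA CTA GAT GAT GTG — no ATG→stop ORF.
Frame +2: AAA GCT CCC AAA TTA AAT ATG CCA CAA TCA AAG TCG CAT TGT TCC GAG GAC TAG CGC ATG GCT GAC TAG ATG ATG TGA — ATG at 20, stop TAG at 53 → 36 nt; ATG at 59, stop TAG at 68 → 12 nt; ATG at 71, stop TGA at 77 → 9 nt; ATG at 74, stop TGA at 77 → 6 nt.
Frame +3: AAG CTC CCA AAT TAA ATA TGC CAC AAT CAA AGT CGC ATT GTT CCG AGG ACT AGC GCA TGG CTG ACT AGA TGA TGT — no ATG→stop ORF.
Frame -1: TCA CAT CAT CTA GTC AGC CAT GCG CTA GTC CTC GGA ACA ATG CGA CTT TGA TTG TGG CAT ATT TAA TTT GGG AGC TTT — ATG at 40, stop TGA at 49 → 12 nt.
Frame -2: CAC ATC ATC TAG TCA GCC ATG CGC TAG TCC TCG GAA CAA TGC GAC TTT GAT TGT GGC ATA TTT AAT TTG GGA GCT TTT — ATG at 20, stop TAG at 26 → 9 nt.
Frame -3: ACA TCA TCT AGT CAG CCA TGC GCT AGT CCT CGG AAC AAT GCG ACT TTG ATT GTG GCA TAT TTA ATT TGG GAG CTT — no ATG→stop ORF.
Largest ORF found is 36 nucleotides < 39, so no.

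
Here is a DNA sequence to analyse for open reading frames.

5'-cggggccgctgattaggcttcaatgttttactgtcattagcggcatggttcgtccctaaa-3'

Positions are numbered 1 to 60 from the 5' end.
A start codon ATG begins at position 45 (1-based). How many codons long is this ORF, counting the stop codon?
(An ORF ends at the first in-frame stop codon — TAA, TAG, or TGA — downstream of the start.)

5

Codons from position 45: ATG (45–47), GTT (48–50), CGT (51–53), CCC (54–56), TAA (57–59).
TAA is the first in-frame stop; that's 5 codons including the stop.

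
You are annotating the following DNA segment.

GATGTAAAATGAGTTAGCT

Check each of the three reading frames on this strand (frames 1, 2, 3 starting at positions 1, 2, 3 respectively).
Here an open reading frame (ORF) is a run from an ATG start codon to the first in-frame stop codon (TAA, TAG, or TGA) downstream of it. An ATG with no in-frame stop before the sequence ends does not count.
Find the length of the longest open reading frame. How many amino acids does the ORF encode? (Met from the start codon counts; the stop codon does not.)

Frame 1: GAT GTA AAA TGA GTT AGC — no ATG→stop ORF.
Frame 2: ATG TAA AAT GAG TTA GCT — ATG at 2, stop TAA at 5 → 6 nt.
Frame 3: TGT AAA ATG AGT TAG — ATG at 9, stop TAG at 15 → 9 nt.
Longest: frame 3, positions 9–17, 9 nt = 3 codons = 2 aa. → 2 amino acids.

2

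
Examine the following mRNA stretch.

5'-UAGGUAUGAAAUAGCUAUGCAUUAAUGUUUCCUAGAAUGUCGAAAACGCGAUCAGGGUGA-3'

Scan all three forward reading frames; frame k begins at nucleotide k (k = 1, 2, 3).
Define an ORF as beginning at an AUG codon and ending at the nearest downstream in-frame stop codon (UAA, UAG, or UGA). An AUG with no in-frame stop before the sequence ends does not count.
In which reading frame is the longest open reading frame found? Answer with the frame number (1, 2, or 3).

Frame 1: UAG GUA UGA AAU AGC UAU GCA UUA AUG UUU CCU AGA AUG UCG AAA ACG CGA UCA GGG UGA — AUG at 25, stop UGA at 58 → 36 nt; AUG at 37, stop UGA at 58 → 24 nt.
Frame 2: AGG UAU GAA AUA GCU AUG CAU UAA UGU UUC CUA GAA UGU CGA AAA CGC GAU CAG GGU — AUG at 17, stop UAA at 23 → 9 nt.
Frame 3: GGU AUG AAA UAG CUA UGC AUU AAU GUU UCC UAG AAU GUC GAA AAC GCG AUC AGG GUG — AUG at 6, stop UAG at 12 → 9 nt.
Longest ORF is 36 nt in frame 1 (positions 25–60).

1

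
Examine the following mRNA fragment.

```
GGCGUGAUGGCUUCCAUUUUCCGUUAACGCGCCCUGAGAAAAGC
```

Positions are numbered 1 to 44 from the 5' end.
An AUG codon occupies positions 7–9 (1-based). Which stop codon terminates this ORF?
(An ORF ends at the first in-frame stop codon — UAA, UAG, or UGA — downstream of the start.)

UAA

Codons from position 7: AUG (7–9), GCU (10–12), UCC (13–15), AUU (16–18), UUC (19–21), CGU (22–24), UAA (25–27).
The first in-frame stop codon is UAA.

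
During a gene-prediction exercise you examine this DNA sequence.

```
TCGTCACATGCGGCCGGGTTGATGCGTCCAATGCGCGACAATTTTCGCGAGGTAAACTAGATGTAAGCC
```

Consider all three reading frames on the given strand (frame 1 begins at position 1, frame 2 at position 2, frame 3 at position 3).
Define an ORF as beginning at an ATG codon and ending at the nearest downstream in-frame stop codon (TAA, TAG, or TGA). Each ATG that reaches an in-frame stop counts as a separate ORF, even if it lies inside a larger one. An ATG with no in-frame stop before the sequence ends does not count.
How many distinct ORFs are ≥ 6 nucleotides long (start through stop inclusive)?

Frame 1: TCG TCA CAT GCG GCC GGG TTG ATG CGT CCA ATG CGC GAC AAT TTT CGC GAG GTA AAC TAG ATG TAA GCC — ATG at 22, stop TAG at 58 → 39 nt; ATG at 31, stop TAG at 58 → 30 nt; ATG at 61, stop TAA at 64 → 6 nt.
Frame 2: CGT CAC ATG CGG CCG GGT TGA TGC GTC CAA TGC GCG ACA ATT TTC GCG AGG TAA ACT AGA TGT AAG — ATG at 8, stop TGA at 20 → 15 nt.
Frame 3: GTC ACA TGC GGC CGG GTT GAT GCG TCC AAT GCG CGA CAA TTT TCG CGA GGT AAA CTA GAT GTA AGC — no ATG→stop ORF.
ORFs ≥ 6 nucleotides: frame 1 22–60 (39 nucleotides), frame 1 31–60 (30 nucleotides), frame 1 61–66 (6 nucleotides), frame 2 8–22 (15 nucleotides). Count = 4.

4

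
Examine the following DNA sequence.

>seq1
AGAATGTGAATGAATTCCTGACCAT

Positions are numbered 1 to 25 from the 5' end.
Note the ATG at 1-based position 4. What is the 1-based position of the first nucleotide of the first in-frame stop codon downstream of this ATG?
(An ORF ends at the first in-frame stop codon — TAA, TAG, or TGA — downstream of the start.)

7

Codons from position 4: ATG (4–6), TGA (7–9).
TGA is a stop codon; it begins at position 7.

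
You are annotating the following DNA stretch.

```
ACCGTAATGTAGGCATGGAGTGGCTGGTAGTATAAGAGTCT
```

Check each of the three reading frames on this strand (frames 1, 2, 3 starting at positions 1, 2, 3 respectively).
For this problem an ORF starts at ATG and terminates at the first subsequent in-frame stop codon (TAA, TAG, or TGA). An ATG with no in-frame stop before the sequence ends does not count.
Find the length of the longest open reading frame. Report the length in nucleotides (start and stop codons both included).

Frame 1: ACC GTA ATG TAG GCA TGG AGT GGC TGG TAG TAT AAG AGT — ATG at 7, stop TAG at 10 → 6 nt.
Frame 2: CCG TAA TGT AGG CAT GGA GTG GCT GGT AGT ATA AGA GTC — no ATG→stop ORF.
Frame 3: CGT AAT GTA GGC ATG GAG TGG CTG GTA GTA TAA GAG TCT — ATG at 15, stop TAA at 33 → 21 nt.
Longest: frame 3, positions 15–35, 21 nt = 7 codons = 6 aa. → 21 nucleotides.

21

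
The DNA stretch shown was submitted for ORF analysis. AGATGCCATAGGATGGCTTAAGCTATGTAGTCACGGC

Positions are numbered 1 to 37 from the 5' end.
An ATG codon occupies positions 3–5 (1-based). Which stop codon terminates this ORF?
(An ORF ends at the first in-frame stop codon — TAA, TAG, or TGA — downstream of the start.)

TAG

Codons from position 3: ATG (3–5), CCA (6–8), TAG (9–11).
The first in-frame stop codon is TAG.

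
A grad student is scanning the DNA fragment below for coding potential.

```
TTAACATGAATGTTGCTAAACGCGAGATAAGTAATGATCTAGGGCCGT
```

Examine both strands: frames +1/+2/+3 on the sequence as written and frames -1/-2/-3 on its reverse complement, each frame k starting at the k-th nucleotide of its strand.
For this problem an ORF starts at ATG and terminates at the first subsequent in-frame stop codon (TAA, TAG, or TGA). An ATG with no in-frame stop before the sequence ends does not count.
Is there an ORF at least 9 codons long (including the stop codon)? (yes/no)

no

Reverse complement (5'→3'): ACGGCCCTAGATCATTACTTATCTCGCGTTTAGCAACATTCATGTTAA
Frame +1: TTA ACA TGA ATG TTG CTA AAC GCG AGA TAA GTA ATG ATC TAG GGC CGT — ATG at 10, stop TAA at 28 → 21 nt; ATG at 34, stop TAG at 40 → 9 nt.
Frame +2: TAA CAT GAA TGT TGC TAA ACG CGA GAT AAG TAA TGA TCT AGG GCC — no ATG→stop ORF.
Frame +3: AAC ATG AAT GTT GCT AAA CGC GAG ATA AGT AAT GAT CTA GGG CCG — no ATG→stop ORF.
Frame -1: ACG GCC CTA GAT CAT TAC TTA TCT CGC GTT TAG CAA CAT TCA TGT TAA — no ATG→stop ORF.
Frame -2: CGG CCC TAG ATC ATT ACT TAT CTC GCG TTT AGC AAC ATT CAT GTT — no ATG→stop ORF.
Frame -3: GGC CCT AGA TCA TTA CTT ATC TCG CGT TTA GCA ACA TTC ATG TTA — no ATG→stop ORF.
Largest ORF found is 7 codons < 9, so no.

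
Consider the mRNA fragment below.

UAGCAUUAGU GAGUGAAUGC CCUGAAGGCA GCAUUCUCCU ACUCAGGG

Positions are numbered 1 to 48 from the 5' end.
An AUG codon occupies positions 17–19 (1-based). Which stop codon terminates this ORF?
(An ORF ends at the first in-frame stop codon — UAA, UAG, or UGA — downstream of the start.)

Codons from position 17: AUG (17–19), CCC (20–22), UGA (23–25).
The first in-frame stop codon is UGA.

UGA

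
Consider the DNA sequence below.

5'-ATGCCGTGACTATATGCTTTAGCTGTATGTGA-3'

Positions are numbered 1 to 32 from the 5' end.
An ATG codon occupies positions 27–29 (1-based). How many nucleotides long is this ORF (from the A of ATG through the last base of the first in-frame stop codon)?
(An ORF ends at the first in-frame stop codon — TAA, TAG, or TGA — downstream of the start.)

Codons from position 27: ATG (27–29), TGA (30–32).
TGA is the first in-frame stop; ORF spans 27–32, 6 nucleotides.

6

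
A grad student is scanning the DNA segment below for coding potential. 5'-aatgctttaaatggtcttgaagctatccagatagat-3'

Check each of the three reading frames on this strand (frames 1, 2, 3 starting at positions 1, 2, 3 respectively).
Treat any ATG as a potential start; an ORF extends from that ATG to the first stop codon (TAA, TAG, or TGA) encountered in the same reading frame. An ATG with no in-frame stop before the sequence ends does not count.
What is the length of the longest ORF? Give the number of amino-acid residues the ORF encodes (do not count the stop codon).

Frame 1: AAT GCT TTA AAT GGT CTT GAA GCT ATC CAG ATA GAT — no ATG→stop ORF.
Frame 2: ATG CTT TAA ATG GTC TTG AAG CTA TCC AGA TAG — ATG at 2, stop TAA at 8 → 9 nt; ATG at 11, stop TAG at 32 → 24 nt.
Frame 3: TGC TTT AAA TGG TCT TGA AGC TAT CCA GAT AGA — no ATG→stop ORF.
Longest: frame 2, positions 11–34, 24 nt = 8 codons = 7 aa. → 7 amino acids.

7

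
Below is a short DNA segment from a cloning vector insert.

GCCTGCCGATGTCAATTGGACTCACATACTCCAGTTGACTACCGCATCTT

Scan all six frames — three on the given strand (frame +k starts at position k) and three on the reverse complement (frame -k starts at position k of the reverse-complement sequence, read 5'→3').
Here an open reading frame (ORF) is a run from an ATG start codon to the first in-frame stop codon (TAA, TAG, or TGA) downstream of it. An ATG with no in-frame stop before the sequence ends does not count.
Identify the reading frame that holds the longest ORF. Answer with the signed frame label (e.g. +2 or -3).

+3

Reverse complement (5'→3'): AAGATGCGGTAGTCAACTGGAGTATGTGAGTCCAATTGACATCGGCAGGC
Frame +1: GCC TGC CGA TGT CAA TTG GAC TCA CAT ACT CCA GTT GAC TAC CGC ATC — no ATG→stop ORF.
Frame +2: CCT GCC GAT GTC AAT TGG ACT CAC ATA CTC CAG TTG ACT ACC GCA TCT — no ATG→stop ORF.
Frame +3: CTG CCG ATG TCA ATT GGA CTC ACA TAC TCC AGT TGA CTA CCG CAT CTT — ATG at 9, stop TGA at 36 → 30 nt.
Frame -1: AAG ATG CGG TAG TCA ACT GGA GTA TGT GAG TCC AAT TGA CAT CGG CAG — ATG at 4, stop TAG at 10 → 9 nt.
Frame -2: AGA TGC GGT AGT CAA CTG GAG TAT GTG AGT CCA ATT GAC ATC GGC AGG — no ATG→stop ORF.
Frame -3: GAT GCG GTA GTC AAC TGG AGT ATG TGA GTC CAA TTG ACA TCG GCA GGC — ATG at 24, stop TGA at 27 → 6 nt.
Longest ORF is 30 nt in frame +3 (positions 9–38).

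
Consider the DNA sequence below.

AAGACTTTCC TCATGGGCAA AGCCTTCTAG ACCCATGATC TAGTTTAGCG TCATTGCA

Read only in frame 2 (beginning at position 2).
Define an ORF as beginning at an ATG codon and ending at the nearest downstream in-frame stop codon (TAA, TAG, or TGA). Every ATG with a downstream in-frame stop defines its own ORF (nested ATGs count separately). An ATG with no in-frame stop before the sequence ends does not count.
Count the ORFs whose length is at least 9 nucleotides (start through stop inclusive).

Frame 2: AGA CTT TCC TCA TGG GCA AAG CCT TCT AGA CCC ATG ATC TAG TTT AGC GTC ATT GCA — ATG at 35, stop TAG at 41 → 9 nt.
ORFs ≥ 9 nucleotides: frame 2 35–43 (9 nucleotides). Count = 1.

1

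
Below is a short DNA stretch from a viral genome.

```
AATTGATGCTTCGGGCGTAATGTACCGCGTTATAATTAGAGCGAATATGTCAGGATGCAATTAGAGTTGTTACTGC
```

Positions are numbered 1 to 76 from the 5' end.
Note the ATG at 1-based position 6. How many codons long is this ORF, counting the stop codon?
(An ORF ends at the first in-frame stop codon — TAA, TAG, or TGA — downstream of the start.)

5

Codons from position 6: ATG (6–8), CTT (9–11), CGG (12–14), GCG (15–17), TAA (18–20).
TAA is the first in-frame stop; that's 5 codons including the stop.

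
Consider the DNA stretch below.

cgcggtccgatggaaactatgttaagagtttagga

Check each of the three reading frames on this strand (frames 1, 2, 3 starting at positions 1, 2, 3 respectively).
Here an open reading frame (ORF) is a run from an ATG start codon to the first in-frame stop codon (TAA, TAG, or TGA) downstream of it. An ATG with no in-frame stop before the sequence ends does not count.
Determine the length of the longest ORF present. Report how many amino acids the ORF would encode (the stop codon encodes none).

Frame 1: CGC GGT CCG ATG GAA ACT ATG TTA AGA GTT TAG — ATG at 10, stop TAG at 31 → 24 nt; ATG at 19, stop TAG at 31 → 15 nt.
Frame 2: GCG GTC CGA TGG AAA CTA TGT TAA GAG TTT AGG — no ATG→stop ORF.
Frame 3: CGG TCC GAT GGA AAC TAT GTT AAG AGT TTA GGA — no ATG→stop ORF.
Longest: frame 1, positions 10–33, 24 nt = 8 codons = 7 aa. → 7 amino acids.

7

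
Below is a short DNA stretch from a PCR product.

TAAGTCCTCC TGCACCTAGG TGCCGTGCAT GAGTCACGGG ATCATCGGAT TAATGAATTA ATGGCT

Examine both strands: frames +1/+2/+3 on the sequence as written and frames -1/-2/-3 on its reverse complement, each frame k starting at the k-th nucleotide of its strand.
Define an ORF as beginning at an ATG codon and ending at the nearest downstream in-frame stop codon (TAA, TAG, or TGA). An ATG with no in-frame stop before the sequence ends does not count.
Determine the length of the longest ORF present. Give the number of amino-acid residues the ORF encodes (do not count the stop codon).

Reverse complement (5'→3'): AGCCATTAATTCATTAATCCGATGATCCCGTGACTCATGCACGGCACCTAGGTGCAGGAGGACTTA
Frame +1: TAA GTC CTC CTG CAC CTA GGT GCC GTG CAT GAG TCA CGG GAT CAT CGG ATT AAT GAA TTA ATG GCT — no ATG→stop ORF.
Frame +2: AAG TCC TCC TGC ACC TAG GTG CCG TGC ATG AGT CAC GGG ATC ATC GGA TTA ATG AAT TAA TGG — ATG at 29, stop TAA at 59 → 33 nt; ATG at 53, stop TAA at 59 → 9 nt.
Frame +3: AGT CCT CCT GCA CCT AGG TGC CGT GCA TGA GTC ACG GGA TCA TCG GAT TAA TGA ATT AAT GGC — no ATG→stop ORF.
Frame -1: AGC CAT TAA TTC ATT AAT CCG ATG ATC CCG TGA CTC ATG CAC GGC ACC TAG GTG CAG GAG GAC TTA — ATG at 22, stop TGA at 31 → 12 nt; ATG at 37, stop TAG at 49 → 15 nt.
Frame -2: GCC ATT AAT TCA TTA ATC CGA TGA TCC CGT GAC TCA TGC ACG GCA CCT AGG TGC AGG AGG ACT — no ATG→stop ORF.
Frame -3: CCA TTA ATT CAT TAA TCC GAT GAT CCC GTG ACT CAT GCA CGG CAC CTA GGT GCA GGA GGA CTT — no ATG→stop ORF.
Longest: frame +2, positions 29–61, 33 nt = 11 codons = 10 aa. → 10 amino acids.

10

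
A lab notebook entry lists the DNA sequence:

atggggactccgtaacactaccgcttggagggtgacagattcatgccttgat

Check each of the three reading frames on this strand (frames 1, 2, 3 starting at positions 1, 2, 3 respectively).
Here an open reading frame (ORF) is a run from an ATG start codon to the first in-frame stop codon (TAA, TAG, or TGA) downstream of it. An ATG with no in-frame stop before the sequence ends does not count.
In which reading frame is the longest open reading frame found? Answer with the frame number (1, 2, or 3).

1

Frame 1: ATG GGG ACT CCG TAA CAC TAC CGC TTG GAG GGT GAC AGA TTC ATG CCT TGA — ATG at 1, stop TAA at 13 → 15 nt; ATG at 43, stop TGA at 49 → 9 nt.
Frame 2: TGG GGA CTC CGT AAC ACT ACC GCT TGG AGG GTG ACA GAT TCA TGC CTT GAT — no ATG→stop ORF.
Frame 3: GGG GAC TCC GTA ACA CTA CCG CTT GGA GGG TGA CAG ATT CAT GCC TTG — no ATG→stop ORF.
Longest ORF is 15 nt in frame 1 (positions 1–15).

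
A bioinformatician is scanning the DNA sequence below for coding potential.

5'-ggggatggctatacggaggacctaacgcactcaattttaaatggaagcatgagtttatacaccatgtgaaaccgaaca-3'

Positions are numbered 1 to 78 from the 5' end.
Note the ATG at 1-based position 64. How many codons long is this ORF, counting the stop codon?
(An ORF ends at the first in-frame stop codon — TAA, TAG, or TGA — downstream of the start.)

2

Codons from position 64: ATG (64–66), TGA (67–69).
TGA is the first in-frame stop; that's 2 codons including the stop.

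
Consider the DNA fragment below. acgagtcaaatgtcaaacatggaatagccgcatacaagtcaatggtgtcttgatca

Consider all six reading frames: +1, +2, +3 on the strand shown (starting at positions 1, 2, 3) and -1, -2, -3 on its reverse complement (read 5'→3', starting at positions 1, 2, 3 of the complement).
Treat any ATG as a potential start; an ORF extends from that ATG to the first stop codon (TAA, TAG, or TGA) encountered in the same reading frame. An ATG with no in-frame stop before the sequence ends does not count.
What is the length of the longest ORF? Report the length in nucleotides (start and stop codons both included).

Reverse complement (5'→3'): TGATCAAGACACCATTGACTTGTATGCGGCTATTCCATGTTTGACATTTGACTCGT
Frame +1: ACG AGT CAA ATG TCA AAC ATG GAA TAG CCG CAT ACA AGT CAA TGG TGT CTT GAT — ATG at 10, stop TAG at 25 → 18 nt; ATG at 19, stop TAG at 25 → 9 nt.
Frame +2: CGA GTC AAA TGT CAA ACA TGG AAT AGC CGC ATA CAA GTC AAT GGT GTC TTG ATC — no ATG→stop ORF.
Frame +3: GAG TCA AAT GTC AAA CAT GGA ATA GCC GCA TAC AAG TCA ATG GTG TCT TGA TCA — ATG at 42, stop TGA at 51 → 12 nt.
Frame -1: TGA TCA AGA CAC CAT TGA CTT GTA TGC GGC TAT TCC ATG TTT GAC ATT TGA CTC — ATG at 37, stop TGA at 49 → 15 nt.
Frame -2: GAT CAA GAC ACC ATT GAC TTG TAT GCG GCT ATT CCA TGT TTG ACA TTT GAC TCG — no ATG→stop ORF.
Frame -3: ATC AAG ACA CCA TTG ACT TGT ATG CGG CTA TTC CAT GTT TGA CAT TTG ACT CGT — ATG at 24, stop TGA at 42 → 21 nt.
Longest: frame -3, positions 24–44, 21 nt = 7 codons = 6 aa. → 21 nucleotides.

21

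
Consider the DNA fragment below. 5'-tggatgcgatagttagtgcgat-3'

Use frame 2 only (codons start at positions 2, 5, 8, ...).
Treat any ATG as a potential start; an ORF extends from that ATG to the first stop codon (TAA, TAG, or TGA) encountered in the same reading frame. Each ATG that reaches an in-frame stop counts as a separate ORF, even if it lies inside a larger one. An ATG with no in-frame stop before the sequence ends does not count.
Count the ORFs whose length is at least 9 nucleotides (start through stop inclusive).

Frame 2: GGA TGC GAT AGT TAG TGC GAT — no ATG→stop ORF.
No ORF reaches 9 nucleotides. Count = 0.

0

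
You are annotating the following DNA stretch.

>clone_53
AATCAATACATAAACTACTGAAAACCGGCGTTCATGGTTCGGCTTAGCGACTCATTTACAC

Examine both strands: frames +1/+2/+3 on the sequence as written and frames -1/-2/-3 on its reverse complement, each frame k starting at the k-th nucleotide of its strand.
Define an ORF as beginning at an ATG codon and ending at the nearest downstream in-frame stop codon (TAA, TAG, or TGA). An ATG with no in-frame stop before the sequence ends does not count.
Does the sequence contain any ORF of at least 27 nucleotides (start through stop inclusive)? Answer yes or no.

Reverse complement (5'→3'): GTGTAAATGAGTCGCTAAGCCGAACCATGAACGCCGGTTTTCAGTAGTTTATGTATTGATT
Frame +1: AAT CAA TAC ATA AAC TAC TGA AAA CCG GCG TTC ATG GTT CGG CTT AGC GAC TCA TTT ACA — no ATG→stop ORF.
Frame +2: ATC AAT ACA TAA ACT ACT GAA AAC CGG CGT TCA TGG TTC GGC TTA GCG ACT CAT TTA CAC — no ATG→stop ORF.
Frame +3: TCA ATA CAT AAA CTA CTG AAA ACC GGC GTT CAT GGT TCG GCT TAG CGA CTC ATT TAC — no ATG→stop ORF.
Frame -1: GTG TAA ATG AGT CGC TAA GCC GAA CCA TGA ACG CCG GTT TTC AGT AGT TTA TGT ATT GAT — ATG at 7, stop TAA at 16 → 12 nt.
Frame -2: TGT AAA TGA GTC GCT AAG CCG AAC CAT GAA CGC CGG TTT TCA GTA GTT TAT GTA TTG ATT — no ATG→stop ORF.
Frame -3: GTA AAT GAG TCG CTA AGC CGA ACC ATG AAC GCC GGT TTT CAG TAG TTT ATG TAT TGA — ATG at 27, stop TAG at 45 → 21 nt; ATG at 51, stop TGA at 57 → 9 nt.
Largest ORF found is 21 nucleotides < 27, so no.

no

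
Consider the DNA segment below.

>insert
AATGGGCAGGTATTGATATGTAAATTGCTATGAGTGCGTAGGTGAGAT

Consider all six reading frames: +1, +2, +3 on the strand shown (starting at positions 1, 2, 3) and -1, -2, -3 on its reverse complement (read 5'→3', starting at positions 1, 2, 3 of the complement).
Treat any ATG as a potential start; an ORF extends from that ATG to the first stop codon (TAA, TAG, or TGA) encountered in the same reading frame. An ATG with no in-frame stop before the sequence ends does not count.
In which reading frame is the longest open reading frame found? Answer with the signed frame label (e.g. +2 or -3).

Reverse complement (5'→3'): ATCTCACCTACGCACTCATAGCAATTTACATATCAATACCTGCCCATT
Frame +1: AAT GGG CAG GTA TTG ATA TGT AAA TTG CTA TGA GTG CGT AGG TGA GAT — no ATG→stop ORF.
Frame +2: ATG GGC AGG TAT TGA TAT GTA AAT TGC TAT GAG TGC GTA GGT GAG — ATG at 2, stop TGA at 14 → 15 nt.
Frame +3: TGG GCA GGT ATT GAT ATG TAA ATT GCT ATG AGT GCG TAG GTG AGA — ATG at 18, stop TAA at 21 → 6 nt; ATG at 30, stop TAG at 39 → 12 nt.
Frame -1: ATC TCA CCT ACG CAC TCA TAG CAA TTT ACA TAT CAA TAC CTG CCC ATT — no ATG→stop ORF.
Frame -2: TCT CAC CTA CGC ACT CAT AGC AAT TTA CAT ATC AAT ACC TGC CCA — no ATG→stop ORF.
Frame -3: CTC ACC TAC GCA CTC ATA GCA ATT TAC ATA TCA ATA CCT GCC CAT — no ATG→stop ORF.
Longest ORF is 15 nt in frame +2 (positions 2–16).

+2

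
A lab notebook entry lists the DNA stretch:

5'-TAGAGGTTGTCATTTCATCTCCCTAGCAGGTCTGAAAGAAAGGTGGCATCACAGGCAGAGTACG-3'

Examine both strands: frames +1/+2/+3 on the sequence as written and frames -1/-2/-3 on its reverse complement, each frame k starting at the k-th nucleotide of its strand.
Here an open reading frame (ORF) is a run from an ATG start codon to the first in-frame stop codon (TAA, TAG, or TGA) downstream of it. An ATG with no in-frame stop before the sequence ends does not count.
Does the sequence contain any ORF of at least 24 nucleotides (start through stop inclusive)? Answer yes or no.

yes

Reverse complement (5'→3'): CGTACTCTGCCTGTGATGCCACCTTTCTTTCAGACCTGCTAGGGAGATGAAATGACAACCTCTA
Frame +1: TAG AGG TTG TCA TTT CAT CTC CCT AGC AGG TCT GAA AGA AAG GTG GCA TCA CAG GCA GAG TAC — no ATG→stop ORF.
Frame +2: AGA GGT TGT CAT TTC ATC TCC CTA GCA GGT CTG AAA GAA AGG TGG CAT CAC AGG CAG AGT ACG — no ATG→stop ORF.
Frame +3: GAG GTT GTC ATT TCA TCT CCC TAG CAG GTC TGA AAG AAA GGT GGC ATC ACA GGC AGA GTA — no ATG→stop ORF.
Frame -1: CGT ACT CTG CCT GTG ATG CCA CCT TTC TTT CAG ACC TGC TAG GGA GAT GAA ATG ACA ACC TCT — ATG at 16, stop TAG at 40 → 27 nt.
Frame -2: GTA CTC TGC CTG TGA TGC CAC CTT TCT TTC AGA CCT GCT AGG GAG ATG AAA TGA CAA CCT CTA — ATG at 47, stop TGA at 53 → 9 nt.
Frame -3: TAC TCT GCC TGT GAT GCC ACC TTT CTT TCA GAC CTG CTA GGG AGA TGA AAT GAC AAC CTC — no ATG→stop ORF.
Frame -1 has an ORF of 27 nucleotides (positions 16–42) ≥ 24, so yes.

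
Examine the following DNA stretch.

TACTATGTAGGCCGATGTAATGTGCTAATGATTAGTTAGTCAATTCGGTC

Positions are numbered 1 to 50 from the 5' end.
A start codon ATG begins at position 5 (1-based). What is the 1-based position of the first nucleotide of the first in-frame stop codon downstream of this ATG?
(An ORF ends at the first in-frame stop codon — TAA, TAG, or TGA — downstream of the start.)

8

Codons from position 5: ATG (5–7), TAG (8–10).
TAG is a stop codon; it begins at position 8.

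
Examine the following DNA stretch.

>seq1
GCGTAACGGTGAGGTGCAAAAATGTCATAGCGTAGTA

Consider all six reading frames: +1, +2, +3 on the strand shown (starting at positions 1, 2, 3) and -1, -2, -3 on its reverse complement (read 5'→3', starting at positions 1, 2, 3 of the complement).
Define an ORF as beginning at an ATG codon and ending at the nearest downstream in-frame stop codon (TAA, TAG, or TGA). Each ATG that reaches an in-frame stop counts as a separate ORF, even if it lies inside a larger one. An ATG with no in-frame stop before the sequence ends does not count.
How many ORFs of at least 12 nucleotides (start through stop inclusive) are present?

Reverse complement (5'→3'): TACTACGCTATGACATTTTTGCACCTCACCGTTACGC
Frame +1: GCG TAA CGG TGA GGT GCA AAA ATG TCA TAG CGT AGT — ATG at 22, stop TAG at 28 → 9 nt.
Frame +2: CGT AAC GGT GAG GTG CAA AAA TGT CAT AGC GTA GTA — no ATG→stop ORF.
Frame +3: GTA ACG GTG AGG TGC AAA AAT GTC ATA GCG TAG — no ATG→stop ORF.
Frame -1: TAC TAC GCT ATG ACA TTT TTG CAC CTC ACC GTT ACG — no ATG→stop ORF.
Frame -2: ACT ACG CTA TGA CAT TTT TGC ACC TCA CCG TTA CGC — no ATG→stop ORF.
Frame -3: CTA CGC TAT GAC ATT TTT GCA CCT CAC CGT TAC — no ATG→stop ORF.
No ORF reaches 12 nucleotides. Count = 0.

0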